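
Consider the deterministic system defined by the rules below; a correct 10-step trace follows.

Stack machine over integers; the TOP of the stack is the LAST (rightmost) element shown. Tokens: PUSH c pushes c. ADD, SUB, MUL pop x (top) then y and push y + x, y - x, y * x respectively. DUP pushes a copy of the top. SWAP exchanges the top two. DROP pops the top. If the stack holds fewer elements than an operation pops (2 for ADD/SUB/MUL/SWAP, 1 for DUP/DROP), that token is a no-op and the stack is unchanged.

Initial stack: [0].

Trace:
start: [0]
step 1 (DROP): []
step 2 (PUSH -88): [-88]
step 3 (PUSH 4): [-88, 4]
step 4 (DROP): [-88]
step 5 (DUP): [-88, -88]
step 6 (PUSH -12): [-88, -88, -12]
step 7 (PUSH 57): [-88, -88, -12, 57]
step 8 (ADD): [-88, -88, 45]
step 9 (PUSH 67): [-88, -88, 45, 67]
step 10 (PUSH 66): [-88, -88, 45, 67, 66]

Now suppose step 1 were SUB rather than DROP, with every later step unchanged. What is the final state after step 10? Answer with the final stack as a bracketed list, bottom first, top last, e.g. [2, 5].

[0, -88, -88, 45, 67, 66]

(re-executing from step 1 with the substitution; state before step 1: [0])
step 1 (SUB): [0]
step 2 (PUSH -88): [0, -88]
step 3 (PUSH 4): [0, -88, 4]
step 4 (DROP): [0, -88]
step 5 (DUP): [0, -88, -88]
step 6 (PUSH -12): [0, -88, -88, -12]
step 7 (PUSH 57): [0, -88, -88, -12, 57]
step 8 (ADD): [0, -88, -88, 45]
step 9 (PUSH 67): [0, -88, -88, 45, 67]
step 10 (PUSH 66): [0, -88, -88, 45, 67, 66]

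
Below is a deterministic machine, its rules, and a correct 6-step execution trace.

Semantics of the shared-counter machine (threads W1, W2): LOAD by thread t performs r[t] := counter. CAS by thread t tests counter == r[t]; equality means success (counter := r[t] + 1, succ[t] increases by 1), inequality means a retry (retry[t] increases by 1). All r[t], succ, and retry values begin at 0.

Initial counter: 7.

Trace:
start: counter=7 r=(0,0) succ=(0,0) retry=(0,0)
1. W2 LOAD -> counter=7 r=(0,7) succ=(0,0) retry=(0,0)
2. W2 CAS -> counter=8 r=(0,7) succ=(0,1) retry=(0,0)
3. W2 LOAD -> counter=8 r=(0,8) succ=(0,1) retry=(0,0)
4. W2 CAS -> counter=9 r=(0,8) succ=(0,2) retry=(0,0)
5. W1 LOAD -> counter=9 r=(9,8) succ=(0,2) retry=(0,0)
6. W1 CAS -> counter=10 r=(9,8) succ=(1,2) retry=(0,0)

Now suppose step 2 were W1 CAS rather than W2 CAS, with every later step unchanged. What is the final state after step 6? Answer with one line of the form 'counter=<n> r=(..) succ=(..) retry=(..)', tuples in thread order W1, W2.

(re-executing from step 2 with the substitution; state before step 2: counter=7 r=(0,7) succ=(0,0) retry=(0,0))
2. W1 CAS -> counter=7 r=(0,7) succ=(0,0) retry=(1,0)
3. W2 LOAD -> counter=7 r=(0,7) succ=(0,0) retry=(1,0)
4. W2 CAS -> counter=8 r=(0,7) succ=(0,1) retry=(1,0)
5. W1 LOAD -> counter=8 r=(8,7) succ=(0,1) retry=(1,0)
6. W1 CAS -> counter=9 r=(8,7) succ=(1,1) retry=(1,0)

counter=9 r=(8,7) succ=(1,1) retry=(1,0)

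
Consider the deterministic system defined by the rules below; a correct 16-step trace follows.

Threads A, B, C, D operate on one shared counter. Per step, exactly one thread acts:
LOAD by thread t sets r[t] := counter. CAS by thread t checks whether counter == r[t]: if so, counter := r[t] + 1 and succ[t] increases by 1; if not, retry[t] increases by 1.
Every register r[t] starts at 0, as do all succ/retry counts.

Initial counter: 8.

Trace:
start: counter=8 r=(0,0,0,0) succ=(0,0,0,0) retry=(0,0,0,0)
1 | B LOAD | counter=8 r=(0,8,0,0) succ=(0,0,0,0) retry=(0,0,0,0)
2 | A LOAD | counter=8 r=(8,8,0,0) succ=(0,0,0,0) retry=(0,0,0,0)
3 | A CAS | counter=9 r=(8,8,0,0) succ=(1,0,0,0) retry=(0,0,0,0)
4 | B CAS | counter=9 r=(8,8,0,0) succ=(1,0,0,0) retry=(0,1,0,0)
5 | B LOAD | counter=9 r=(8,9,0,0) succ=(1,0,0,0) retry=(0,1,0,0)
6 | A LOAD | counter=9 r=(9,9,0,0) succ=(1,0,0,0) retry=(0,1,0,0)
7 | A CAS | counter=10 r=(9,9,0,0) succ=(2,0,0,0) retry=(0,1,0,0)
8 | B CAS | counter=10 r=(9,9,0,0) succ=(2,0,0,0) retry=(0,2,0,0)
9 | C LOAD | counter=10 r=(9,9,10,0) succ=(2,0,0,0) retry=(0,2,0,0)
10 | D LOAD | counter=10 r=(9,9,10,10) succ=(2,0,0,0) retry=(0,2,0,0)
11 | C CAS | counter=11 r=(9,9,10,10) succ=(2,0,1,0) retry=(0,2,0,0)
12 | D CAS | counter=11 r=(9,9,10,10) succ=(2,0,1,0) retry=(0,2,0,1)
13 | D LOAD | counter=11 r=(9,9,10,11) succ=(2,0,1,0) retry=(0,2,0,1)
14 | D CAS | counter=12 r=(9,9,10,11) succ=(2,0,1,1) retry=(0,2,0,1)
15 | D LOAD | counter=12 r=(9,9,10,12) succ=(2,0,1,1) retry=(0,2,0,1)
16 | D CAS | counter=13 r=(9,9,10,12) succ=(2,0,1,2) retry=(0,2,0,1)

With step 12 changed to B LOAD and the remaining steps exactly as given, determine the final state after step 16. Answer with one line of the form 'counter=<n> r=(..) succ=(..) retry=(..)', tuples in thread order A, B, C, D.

counter=13 r=(9,11,10,12) succ=(2,0,1,2) retry=(0,2,0,0)

(re-executing from step 12 with the substitution; state before step 12: counter=11 r=(9,9,10,10) succ=(2,0,1,0) retry=(0,2,0,0))
12 | B LOAD | counter=11 r=(9,11,10,10) succ=(2,0,1,0) retry=(0,2,0,0)
13 | D LOAD | counter=11 r=(9,11,10,11) succ=(2,0,1,0) retry=(0,2,0,0)
14 | D CAS | counter=12 r=(9,11,10,11) succ=(2,0,1,1) retry=(0,2,0,0)
15 | D LOAD | counter=12 r=(9,11,10,12) succ=(2,0,1,1) retry=(0,2,0,0)
16 | D CAS | counter=13 r=(9,11,10,12) succ=(2,0,1,2) retry=(0,2,0,0)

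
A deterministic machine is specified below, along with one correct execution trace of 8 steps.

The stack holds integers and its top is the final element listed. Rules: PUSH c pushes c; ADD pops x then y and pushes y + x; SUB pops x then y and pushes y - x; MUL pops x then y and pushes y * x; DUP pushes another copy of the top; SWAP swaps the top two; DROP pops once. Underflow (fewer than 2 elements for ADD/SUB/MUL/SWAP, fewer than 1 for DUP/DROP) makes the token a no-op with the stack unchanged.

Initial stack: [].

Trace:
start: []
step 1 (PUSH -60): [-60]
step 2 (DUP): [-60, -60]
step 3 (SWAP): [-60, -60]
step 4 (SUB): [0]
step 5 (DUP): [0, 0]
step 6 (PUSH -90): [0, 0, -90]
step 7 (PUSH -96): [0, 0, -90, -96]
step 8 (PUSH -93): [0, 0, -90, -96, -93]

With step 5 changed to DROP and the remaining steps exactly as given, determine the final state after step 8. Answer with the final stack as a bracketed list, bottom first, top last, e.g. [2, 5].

(re-executing from step 5 with the substitution; state before step 5: [0])
step 5 (DROP): []
step 6 (PUSH -90): [-90]
step 7 (PUSH -96): [-90, -96]
step 8 (PUSH -93): [-90, -96, -93]

[-90, -96, -93]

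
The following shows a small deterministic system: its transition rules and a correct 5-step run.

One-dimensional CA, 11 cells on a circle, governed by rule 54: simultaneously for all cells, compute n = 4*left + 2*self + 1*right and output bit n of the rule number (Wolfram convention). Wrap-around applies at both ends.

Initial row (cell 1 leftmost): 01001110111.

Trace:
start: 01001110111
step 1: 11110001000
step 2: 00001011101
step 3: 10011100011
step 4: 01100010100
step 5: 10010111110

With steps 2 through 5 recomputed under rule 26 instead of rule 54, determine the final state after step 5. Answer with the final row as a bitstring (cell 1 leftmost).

00010100101

(re-executing steps 2..5 under rule 26; state before step 2: 11110001000)
step 2: 10001010101
step 3: 01010000001
step 4: 00001000010
step 5: 00010100101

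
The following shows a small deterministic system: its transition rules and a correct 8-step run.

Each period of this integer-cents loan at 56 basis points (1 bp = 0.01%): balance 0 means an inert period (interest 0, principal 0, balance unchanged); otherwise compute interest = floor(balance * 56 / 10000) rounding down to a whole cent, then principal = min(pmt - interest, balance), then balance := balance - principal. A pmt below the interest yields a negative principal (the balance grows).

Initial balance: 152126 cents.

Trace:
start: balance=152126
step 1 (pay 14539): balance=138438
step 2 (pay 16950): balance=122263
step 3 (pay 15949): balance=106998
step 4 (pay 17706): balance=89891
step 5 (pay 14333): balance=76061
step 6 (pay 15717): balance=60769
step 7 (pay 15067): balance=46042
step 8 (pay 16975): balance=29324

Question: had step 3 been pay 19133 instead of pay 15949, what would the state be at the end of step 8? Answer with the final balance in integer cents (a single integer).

(re-executing from step 3 with the substitution; state before step 3: balance=122263)
step 3 (pay 19133): balance=103814
step 4 (pay 17706): balance=86689
step 5 (pay 14333): balance=72841
step 6 (pay 15717): balance=57531
step 7 (pay 15067): balance=42786
step 8 (pay 16975): balance=26050

26050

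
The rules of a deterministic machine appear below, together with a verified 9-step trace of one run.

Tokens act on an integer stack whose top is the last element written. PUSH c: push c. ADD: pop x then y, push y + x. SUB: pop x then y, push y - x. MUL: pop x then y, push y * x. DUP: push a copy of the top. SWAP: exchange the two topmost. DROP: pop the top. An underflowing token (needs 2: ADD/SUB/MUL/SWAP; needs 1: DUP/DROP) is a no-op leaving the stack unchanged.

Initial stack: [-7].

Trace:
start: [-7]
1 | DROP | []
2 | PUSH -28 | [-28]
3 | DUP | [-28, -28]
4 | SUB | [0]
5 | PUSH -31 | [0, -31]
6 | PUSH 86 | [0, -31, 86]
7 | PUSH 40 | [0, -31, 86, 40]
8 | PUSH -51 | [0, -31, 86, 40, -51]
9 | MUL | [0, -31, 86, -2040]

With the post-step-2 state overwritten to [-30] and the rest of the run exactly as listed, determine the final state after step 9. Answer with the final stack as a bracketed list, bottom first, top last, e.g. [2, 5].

state after step 2 := [-30]
3 | DUP | [-30, -30]
4 | SUB | [0]
5 | PUSH -31 | [0, -31]
6 | PUSH 86 | [0, -31, 86]
7 | PUSH 40 | [0, -31, 86, 40]
8 | PUSH -51 | [0, -31, 86, 40, -51]
9 | MUL | [0, -31, 86, -2040]

[0, -31, 86, -2040]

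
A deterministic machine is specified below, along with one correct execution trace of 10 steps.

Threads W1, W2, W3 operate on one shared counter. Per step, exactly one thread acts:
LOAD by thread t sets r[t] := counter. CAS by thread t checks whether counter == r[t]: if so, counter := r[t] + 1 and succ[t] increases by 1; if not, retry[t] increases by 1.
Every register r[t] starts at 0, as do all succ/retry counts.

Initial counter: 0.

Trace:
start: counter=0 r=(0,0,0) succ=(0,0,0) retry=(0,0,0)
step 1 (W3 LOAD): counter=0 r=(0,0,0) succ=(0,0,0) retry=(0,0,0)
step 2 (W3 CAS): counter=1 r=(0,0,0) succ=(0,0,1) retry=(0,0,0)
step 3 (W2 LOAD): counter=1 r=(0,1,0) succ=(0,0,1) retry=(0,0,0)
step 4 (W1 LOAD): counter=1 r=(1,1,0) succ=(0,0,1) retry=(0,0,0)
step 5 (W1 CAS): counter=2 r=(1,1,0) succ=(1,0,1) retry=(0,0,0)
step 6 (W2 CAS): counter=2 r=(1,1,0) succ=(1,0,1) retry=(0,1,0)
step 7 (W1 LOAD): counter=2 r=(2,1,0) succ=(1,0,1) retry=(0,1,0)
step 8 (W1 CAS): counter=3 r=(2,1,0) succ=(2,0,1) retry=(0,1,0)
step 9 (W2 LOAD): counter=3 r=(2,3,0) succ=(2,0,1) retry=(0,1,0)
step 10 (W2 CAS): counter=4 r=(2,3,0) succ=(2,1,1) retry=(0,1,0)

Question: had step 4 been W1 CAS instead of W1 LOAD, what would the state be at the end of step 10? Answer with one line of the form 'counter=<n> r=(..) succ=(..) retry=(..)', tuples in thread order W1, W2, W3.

counter=4 r=(2,3,0) succ=(1,2,1) retry=(2,0,0)

(re-executing from step 4 with the substitution; state before step 4: counter=1 r=(0,1,0) succ=(0,0,1) retry=(0,0,0))
step 4 (W1 CAS): counter=1 r=(0,1,0) succ=(0,0,1) retry=(1,0,0)
step 5 (W1 CAS): counter=1 r=(0,1,0) succ=(0,0,1) retry=(2,0,0)
step 6 (W2 CAS): counter=2 r=(0,1,0) succ=(0,1,1) retry=(2,0,0)
step 7 (W1 LOAD): counter=2 r=(2,1,0) succ=(0,1,1) retry=(2,0,0)
step 8 (W1 CAS): counter=3 r=(2,1,0) succ=(1,1,1) retry=(2,0,0)
step 9 (W2 LOAD): counter=3 r=(2,3,0) succ=(1,1,1) retry=(2,0,0)
step 10 (W2 CAS): counter=4 r=(2,3,0) succ=(1,2,1) retry=(2,0,0)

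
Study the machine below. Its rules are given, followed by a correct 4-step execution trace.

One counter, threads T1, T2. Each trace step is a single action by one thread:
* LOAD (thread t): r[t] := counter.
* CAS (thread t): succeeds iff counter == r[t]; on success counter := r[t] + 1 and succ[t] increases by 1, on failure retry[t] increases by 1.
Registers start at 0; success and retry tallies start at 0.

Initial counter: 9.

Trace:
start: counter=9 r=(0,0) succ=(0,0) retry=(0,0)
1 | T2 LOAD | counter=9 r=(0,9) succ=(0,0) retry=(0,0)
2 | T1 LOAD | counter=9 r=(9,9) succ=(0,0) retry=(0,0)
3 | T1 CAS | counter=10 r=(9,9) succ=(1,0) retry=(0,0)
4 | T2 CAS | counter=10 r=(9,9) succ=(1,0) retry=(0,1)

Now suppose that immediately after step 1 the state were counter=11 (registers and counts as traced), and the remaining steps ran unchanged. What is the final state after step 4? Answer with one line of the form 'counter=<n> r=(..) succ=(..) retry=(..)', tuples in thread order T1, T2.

counter=12 r=(11,9) succ=(1,0) retry=(0,1)

state after step 1 := counter=11 r=(0,9) succ=(0,0) retry=(0,0)
2 | T1 LOAD | counter=11 r=(11,9) succ=(0,0) retry=(0,0)
3 | T1 CAS | counter=12 r=(11,9) succ=(1,0) retry=(0,0)
4 | T2 CAS | counter=12 r=(11,9) succ=(1,0) retry=(0,1)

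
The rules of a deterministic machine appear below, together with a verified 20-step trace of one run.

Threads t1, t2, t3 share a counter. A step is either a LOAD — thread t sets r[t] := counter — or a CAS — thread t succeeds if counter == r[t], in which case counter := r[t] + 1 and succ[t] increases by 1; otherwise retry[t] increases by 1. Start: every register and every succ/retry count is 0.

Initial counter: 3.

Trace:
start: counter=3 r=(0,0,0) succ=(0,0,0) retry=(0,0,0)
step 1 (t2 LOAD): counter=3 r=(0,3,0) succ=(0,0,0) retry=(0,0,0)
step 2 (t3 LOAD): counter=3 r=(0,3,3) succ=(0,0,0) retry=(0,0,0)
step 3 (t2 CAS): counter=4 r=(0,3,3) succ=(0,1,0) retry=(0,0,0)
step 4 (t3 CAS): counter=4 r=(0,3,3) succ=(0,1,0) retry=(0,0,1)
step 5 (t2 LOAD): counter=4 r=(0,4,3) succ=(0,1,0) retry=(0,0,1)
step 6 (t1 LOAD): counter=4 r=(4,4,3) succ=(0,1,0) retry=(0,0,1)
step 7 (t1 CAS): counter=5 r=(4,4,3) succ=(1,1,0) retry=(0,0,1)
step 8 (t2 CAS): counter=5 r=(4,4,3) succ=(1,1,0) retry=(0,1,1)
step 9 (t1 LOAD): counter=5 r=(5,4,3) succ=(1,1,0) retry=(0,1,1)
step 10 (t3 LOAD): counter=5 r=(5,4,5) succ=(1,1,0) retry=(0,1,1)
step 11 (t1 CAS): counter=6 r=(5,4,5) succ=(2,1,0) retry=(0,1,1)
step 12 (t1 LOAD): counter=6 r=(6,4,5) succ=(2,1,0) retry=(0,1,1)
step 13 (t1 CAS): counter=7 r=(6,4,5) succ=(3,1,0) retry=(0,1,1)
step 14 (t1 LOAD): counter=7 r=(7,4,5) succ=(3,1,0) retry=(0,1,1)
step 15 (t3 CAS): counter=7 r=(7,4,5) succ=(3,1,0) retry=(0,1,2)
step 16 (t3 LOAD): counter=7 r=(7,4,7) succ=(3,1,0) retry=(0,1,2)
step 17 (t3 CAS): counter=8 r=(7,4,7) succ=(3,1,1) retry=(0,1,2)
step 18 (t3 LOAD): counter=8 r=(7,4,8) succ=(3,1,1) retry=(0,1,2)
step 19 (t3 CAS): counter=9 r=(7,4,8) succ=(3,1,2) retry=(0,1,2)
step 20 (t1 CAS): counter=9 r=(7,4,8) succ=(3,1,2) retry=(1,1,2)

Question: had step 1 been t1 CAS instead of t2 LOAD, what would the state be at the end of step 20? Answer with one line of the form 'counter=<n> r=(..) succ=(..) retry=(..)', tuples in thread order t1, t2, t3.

(re-executing from step 1 with the substitution; state before step 1: counter=3 r=(0,0,0) succ=(0,0,0) retry=(0,0,0))
step 1 (t1 CAS): counter=3 r=(0,0,0) succ=(0,0,0) retry=(1,0,0)
step 2 (t3 LOAD): counter=3 r=(0,0,3) succ=(0,0,0) retry=(1,0,0)
step 3 (t2 CAS): counter=3 r=(0,0,3) succ=(0,0,0) retry=(1,1,0)
step 4 (t3 CAS): counter=4 r=(0,0,3) succ=(0,0,1) retry=(1,1,0)
step 5 (t2 LOAD): counter=4 r=(0,4,3) succ=(0,0,1) retry=(1,1,0)
step 6 (t1 LOAD): counter=4 r=(4,4,3) succ=(0,0,1) retry=(1,1,0)
step 7 (t1 CAS): counter=5 r=(4,4,3) succ=(1,0,1) retry=(1,1,0)
step 8 (t2 CAS): counter=5 r=(4,4,3) succ=(1,0,1) retry=(1,2,0)
step 9 (t1 LOAD): counter=5 r=(5,4,3) succ=(1,0,1) retry=(1,2,0)
step 10 (t3 LOAD): counter=5 r=(5,4,5) succ=(1,0,1) retry=(1,2,0)
step 11 (t1 CAS): counter=6 r=(5,4,5) succ=(2,0,1) retry=(1,2,0)
step 12 (t1 LOAD): counter=6 r=(6,4,5) succ=(2,0,1) retry=(1,2,0)
step 13 (t1 CAS): counter=7 r=(6,4,5) succ=(3,0,1) retry=(1,2,0)
step 14 (t1 LOAD): counter=7 r=(7,4,5) succ=(3,0,1) retry=(1,2,0)
step 15 (t3 CAS): counter=7 r=(7,4,5) succ=(3,0,1) retry=(1,2,1)
step 16 (t3 LOAD): counter=7 r=(7,4,7) succ=(3,0,1) retry=(1,2,1)
step 17 (t3 CAS): counter=8 r=(7,4,7) succ=(3,0,2) retry=(1,2,1)
step 18 (t3 LOAD): counter=8 r=(7,4,8) succ=(3,0,2) retry=(1,2,1)
step 19 (t3 CAS): counter=9 r=(7,4,8) succ=(3,0,3) retry=(1,2,1)
step 20 (t1 CAS): counter=9 r=(7,4,8) succ=(3,0,3) retry=(2,2,1)

counter=9 r=(7,4,8) succ=(3,0,3) retry=(2,2,1)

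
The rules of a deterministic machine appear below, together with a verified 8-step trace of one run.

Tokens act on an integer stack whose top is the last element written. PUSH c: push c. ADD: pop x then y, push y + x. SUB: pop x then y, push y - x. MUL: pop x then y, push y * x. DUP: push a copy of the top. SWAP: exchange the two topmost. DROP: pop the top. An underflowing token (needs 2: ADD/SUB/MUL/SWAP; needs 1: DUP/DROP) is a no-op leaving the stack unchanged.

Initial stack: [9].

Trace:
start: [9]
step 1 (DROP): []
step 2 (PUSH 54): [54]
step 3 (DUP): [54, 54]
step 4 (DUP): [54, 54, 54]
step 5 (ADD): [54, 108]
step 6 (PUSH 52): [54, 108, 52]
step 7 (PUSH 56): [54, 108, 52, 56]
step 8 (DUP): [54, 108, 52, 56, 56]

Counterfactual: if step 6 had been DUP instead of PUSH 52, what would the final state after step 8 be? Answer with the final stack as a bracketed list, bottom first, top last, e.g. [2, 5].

(re-executing from step 6 with the substitution; state before step 6: [54, 108])
step 6 (DUP): [54, 108, 108]
step 7 (PUSH 56): [54, 108, 108, 56]
step 8 (DUP): [54, 108, 108, 56, 56]

[54, 108, 108, 56, 56]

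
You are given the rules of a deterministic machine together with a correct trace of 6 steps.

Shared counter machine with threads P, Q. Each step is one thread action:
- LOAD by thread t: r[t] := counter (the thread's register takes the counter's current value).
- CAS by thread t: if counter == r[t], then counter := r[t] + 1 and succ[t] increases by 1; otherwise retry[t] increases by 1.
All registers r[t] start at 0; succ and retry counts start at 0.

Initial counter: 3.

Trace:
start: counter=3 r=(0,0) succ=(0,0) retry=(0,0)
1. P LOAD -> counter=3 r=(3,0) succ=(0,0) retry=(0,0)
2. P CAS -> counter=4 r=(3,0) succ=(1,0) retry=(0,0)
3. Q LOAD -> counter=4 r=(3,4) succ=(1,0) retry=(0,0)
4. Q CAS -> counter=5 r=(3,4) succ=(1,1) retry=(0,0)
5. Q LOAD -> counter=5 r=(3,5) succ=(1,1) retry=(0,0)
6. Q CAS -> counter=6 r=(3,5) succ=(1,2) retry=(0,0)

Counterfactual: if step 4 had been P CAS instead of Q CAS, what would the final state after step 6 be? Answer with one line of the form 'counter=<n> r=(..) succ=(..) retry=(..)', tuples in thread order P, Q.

(re-executing from step 4 with the substitution; state before step 4: counter=4 r=(3,4) succ=(1,0) retry=(0,0))
4. P CAS -> counter=4 r=(3,4) succ=(1,0) retry=(1,0)
5. Q LOAD -> counter=4 r=(3,4) succ=(1,0) retry=(1,0)
6. Q CAS -> counter=5 r=(3,4) succ=(1,1) retry=(1,0)

counter=5 r=(3,4) succ=(1,1) retry=(1,0)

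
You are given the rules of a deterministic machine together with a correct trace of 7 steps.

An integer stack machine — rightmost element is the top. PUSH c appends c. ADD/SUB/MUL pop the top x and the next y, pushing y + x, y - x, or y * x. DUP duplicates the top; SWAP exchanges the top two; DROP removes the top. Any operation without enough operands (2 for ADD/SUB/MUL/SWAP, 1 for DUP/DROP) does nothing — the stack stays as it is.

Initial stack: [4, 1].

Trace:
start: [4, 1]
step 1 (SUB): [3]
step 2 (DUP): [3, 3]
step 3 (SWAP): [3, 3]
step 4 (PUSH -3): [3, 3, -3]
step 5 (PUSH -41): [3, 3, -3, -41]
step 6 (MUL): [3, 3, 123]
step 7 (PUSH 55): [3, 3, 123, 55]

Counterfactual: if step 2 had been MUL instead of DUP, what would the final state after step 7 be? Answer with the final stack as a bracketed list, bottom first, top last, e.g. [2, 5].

[3, 123, 55]

(re-executing from step 2 with the substitution; state before step 2: [3])
step 2 (MUL): [3]
step 3 (SWAP): [3]
step 4 (PUSH -3): [3, -3]
step 5 (PUSH -41): [3, -3, -41]
step 6 (MUL): [3, 123]
step 7 (PUSH 55): [3, 123, 55]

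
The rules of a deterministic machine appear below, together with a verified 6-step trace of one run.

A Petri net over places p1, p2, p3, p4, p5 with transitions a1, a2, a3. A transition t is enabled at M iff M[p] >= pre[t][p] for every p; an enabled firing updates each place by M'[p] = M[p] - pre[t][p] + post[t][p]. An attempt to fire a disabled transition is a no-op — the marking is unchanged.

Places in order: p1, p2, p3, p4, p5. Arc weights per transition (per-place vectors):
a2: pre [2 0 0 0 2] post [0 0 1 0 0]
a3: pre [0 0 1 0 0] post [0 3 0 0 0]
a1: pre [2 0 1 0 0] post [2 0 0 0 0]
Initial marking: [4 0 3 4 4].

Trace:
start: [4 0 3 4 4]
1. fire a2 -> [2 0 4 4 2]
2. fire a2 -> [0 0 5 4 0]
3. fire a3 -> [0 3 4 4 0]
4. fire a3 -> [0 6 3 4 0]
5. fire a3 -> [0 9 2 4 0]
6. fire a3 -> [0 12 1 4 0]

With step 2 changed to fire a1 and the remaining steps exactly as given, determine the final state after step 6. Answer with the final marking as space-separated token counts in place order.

2 9 0 4 2

(re-executing from step 2 with the substitution; state before step 2: [2 0 4 4 2])
2. fire a1 -> [2 0 3 4 2]
3. fire a3 -> [2 3 2 4 2]
4. fire a3 -> [2 6 1 4 2]
5. fire a3 -> [2 9 0 4 2]
6. fire a3 -> [2 9 0 4 2]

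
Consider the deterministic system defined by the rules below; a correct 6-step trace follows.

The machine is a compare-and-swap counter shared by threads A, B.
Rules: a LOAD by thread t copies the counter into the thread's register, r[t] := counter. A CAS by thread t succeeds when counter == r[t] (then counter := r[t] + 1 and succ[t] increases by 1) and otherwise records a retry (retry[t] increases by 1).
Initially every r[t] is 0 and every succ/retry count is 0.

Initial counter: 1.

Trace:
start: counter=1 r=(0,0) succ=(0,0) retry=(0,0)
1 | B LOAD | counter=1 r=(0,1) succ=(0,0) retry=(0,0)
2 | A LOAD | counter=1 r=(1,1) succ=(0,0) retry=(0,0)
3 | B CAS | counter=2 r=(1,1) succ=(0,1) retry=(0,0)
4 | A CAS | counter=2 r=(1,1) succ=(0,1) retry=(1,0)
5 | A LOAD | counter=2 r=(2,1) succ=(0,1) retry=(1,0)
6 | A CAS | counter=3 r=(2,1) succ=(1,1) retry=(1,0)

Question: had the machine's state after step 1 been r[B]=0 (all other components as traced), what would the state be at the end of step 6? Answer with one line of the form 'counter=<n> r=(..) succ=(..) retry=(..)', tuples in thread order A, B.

counter=3 r=(2,0) succ=(2,0) retry=(0,1)

state after step 1 := counter=1 r=(0,0) succ=(0,0) retry=(0,0)
2 | A LOAD | counter=1 r=(1,0) succ=(0,0) retry=(0,0)
3 | B CAS | counter=1 r=(1,0) succ=(0,0) retry=(0,1)
4 | A CAS | counter=2 r=(1,0) succ=(1,0) retry=(0,1)
5 | A LOAD | counter=2 r=(2,0) succ=(1,0) retry=(0,1)
6 | A CAS | counter=3 r=(2,0) succ=(2,0) retry=(0,1)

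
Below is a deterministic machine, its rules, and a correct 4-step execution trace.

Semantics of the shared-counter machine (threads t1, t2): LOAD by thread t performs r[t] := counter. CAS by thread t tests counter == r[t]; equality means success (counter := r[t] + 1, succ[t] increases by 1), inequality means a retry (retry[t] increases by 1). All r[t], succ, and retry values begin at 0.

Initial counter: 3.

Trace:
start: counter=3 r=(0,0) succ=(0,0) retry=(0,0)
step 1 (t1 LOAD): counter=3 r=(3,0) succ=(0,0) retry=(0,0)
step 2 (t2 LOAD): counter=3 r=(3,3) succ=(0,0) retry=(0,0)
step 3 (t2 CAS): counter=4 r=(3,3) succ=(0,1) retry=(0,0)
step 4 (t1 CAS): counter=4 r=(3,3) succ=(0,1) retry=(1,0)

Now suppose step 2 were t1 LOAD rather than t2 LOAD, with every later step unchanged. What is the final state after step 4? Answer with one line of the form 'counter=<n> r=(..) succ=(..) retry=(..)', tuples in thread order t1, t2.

counter=4 r=(3,0) succ=(1,0) retry=(0,1)

(re-executing from step 2 with the substitution; state before step 2: counter=3 r=(3,0) succ=(0,0) retry=(0,0))
step 2 (t1 LOAD): counter=3 r=(3,0) succ=(0,0) retry=(0,0)
step 3 (t2 CAS): counter=3 r=(3,0) succ=(0,0) retry=(0,1)
step 4 (t1 CAS): counter=4 r=(3,0) succ=(1,0) retry=(0,1)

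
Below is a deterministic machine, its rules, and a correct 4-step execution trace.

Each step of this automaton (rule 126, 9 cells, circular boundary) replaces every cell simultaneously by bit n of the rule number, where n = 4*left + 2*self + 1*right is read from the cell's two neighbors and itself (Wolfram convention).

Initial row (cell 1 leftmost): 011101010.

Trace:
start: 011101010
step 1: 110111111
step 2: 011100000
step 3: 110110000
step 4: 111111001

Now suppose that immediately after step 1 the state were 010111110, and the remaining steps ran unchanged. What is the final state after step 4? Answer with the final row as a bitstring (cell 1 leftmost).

001111111

state after step 1 := 010111110
step 2: 111100011
step 3: 000110110
step 4: 001111111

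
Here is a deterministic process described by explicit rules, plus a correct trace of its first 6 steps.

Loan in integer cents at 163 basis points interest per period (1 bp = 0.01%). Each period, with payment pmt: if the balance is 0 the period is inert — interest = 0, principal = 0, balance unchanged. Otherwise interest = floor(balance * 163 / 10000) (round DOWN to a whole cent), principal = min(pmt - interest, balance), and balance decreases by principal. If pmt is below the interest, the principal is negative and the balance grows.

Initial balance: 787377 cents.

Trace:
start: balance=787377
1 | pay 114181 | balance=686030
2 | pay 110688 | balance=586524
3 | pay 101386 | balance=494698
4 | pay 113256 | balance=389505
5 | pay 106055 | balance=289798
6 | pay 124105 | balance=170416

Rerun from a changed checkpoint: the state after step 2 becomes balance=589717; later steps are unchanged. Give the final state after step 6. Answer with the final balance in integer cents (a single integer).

173823

state after step 2 := balance=589717
3 | pay 101386 | balance=497943
4 | pay 113256 | balance=392803
5 | pay 106055 | balance=293150
6 | pay 124105 | balance=173823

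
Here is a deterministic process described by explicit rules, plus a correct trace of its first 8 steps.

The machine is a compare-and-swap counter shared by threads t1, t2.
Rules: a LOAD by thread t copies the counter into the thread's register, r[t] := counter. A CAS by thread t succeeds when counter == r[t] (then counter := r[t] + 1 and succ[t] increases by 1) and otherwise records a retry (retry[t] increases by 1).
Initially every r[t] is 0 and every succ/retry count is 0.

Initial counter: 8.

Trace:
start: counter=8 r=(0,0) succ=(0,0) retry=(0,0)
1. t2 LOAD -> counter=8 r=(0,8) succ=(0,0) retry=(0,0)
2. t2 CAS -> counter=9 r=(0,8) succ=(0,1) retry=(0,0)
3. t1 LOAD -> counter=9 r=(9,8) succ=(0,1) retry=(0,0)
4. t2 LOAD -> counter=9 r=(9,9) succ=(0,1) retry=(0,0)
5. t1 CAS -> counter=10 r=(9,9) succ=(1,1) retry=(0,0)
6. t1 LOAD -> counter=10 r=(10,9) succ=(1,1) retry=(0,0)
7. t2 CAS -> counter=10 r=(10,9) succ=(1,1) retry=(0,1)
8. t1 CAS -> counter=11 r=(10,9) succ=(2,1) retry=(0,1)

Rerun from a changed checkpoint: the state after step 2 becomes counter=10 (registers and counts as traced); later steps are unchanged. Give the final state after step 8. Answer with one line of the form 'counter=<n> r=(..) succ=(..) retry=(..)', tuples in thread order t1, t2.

state after step 2 := counter=10 r=(0,8) succ=(0,1) retry=(0,0)
3. t1 LOAD -> counter=10 r=(10,8) succ=(0,1) retry=(0,0)
4. t2 LOAD -> counter=10 r=(10,10) succ=(0,1) retry=(0,0)
5. t1 CAS -> counter=11 r=(10,10) succ=(1,1) retry=(0,0)
6. t1 LOAD -> counter=11 r=(11,10) succ=(1,1) retry=(0,0)
7. t2 CAS -> counter=11 r=(11,10) succ=(1,1) retry=(0,1)
8. t1 CAS -> counter=12 r=(11,10) succ=(2,1) retry=(0,1)

counter=12 r=(11,10) succ=(2,1) retry=(0,1)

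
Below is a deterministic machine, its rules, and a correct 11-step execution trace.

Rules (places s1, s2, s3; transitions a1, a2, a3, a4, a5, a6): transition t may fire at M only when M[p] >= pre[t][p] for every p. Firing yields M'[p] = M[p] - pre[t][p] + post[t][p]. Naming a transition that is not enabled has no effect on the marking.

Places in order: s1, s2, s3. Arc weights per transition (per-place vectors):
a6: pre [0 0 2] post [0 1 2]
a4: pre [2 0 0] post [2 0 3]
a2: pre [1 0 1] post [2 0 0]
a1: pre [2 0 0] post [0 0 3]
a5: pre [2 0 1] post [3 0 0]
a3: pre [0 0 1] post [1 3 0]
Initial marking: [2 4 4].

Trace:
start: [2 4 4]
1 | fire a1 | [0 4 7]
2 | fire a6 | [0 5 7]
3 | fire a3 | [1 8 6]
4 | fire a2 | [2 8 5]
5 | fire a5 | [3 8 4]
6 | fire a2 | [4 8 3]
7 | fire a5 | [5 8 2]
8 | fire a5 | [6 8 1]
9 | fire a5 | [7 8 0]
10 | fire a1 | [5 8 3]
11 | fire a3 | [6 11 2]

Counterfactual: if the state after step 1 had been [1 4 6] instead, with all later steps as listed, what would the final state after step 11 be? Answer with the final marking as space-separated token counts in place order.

6 11 2

state after step 1 := [1 4 6]
2 | fire a6 | [1 5 6]
3 | fire a3 | [2 8 5]
4 | fire a2 | [3 8 4]
5 | fire a5 | [4 8 3]
6 | fire a2 | [5 8 2]
7 | fire a5 | [6 8 1]
8 | fire a5 | [7 8 0]
9 | fire a5 | [7 8 0]
10 | fire a1 | [5 8 3]
11 | fire a3 | [6 11 2]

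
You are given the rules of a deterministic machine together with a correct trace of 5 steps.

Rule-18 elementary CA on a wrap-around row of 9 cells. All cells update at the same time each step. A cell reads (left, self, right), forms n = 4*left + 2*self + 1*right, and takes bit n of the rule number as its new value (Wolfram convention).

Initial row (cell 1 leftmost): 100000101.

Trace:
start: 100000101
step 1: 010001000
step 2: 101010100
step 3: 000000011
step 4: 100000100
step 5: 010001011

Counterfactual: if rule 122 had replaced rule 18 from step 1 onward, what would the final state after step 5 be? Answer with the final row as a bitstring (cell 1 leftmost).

(re-executing steps 1..5 under rule 122; state before step 1: 100000101)
step 1: 110001011
step 2: 011010110
step 3: 111101111
step 4: 000111000
step 5: 001101100

001101100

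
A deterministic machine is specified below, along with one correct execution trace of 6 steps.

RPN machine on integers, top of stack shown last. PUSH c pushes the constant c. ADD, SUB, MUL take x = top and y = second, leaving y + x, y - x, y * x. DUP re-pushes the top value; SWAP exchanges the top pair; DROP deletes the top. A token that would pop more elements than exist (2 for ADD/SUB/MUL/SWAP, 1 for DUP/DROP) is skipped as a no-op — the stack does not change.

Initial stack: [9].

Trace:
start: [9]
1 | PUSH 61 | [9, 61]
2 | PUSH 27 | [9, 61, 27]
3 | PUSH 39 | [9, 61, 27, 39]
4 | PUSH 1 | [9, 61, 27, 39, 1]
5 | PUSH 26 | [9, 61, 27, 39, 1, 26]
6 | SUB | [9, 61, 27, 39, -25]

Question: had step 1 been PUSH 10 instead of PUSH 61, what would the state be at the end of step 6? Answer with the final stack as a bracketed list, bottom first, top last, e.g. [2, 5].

[9, 10, 27, 39, -25]

(re-executing from step 1 with the substitution; state before step 1: [9])
1 | PUSH 10 | [9, 10]
2 | PUSH 27 | [9, 10, 27]
3 | PUSH 39 | [9, 10, 27, 39]
4 | PUSH 1 | [9, 10, 27, 39, 1]
5 | PUSH 26 | [9, 10, 27, 39, 1, 26]
6 | SUB | [9, 10, 27, 39, -25]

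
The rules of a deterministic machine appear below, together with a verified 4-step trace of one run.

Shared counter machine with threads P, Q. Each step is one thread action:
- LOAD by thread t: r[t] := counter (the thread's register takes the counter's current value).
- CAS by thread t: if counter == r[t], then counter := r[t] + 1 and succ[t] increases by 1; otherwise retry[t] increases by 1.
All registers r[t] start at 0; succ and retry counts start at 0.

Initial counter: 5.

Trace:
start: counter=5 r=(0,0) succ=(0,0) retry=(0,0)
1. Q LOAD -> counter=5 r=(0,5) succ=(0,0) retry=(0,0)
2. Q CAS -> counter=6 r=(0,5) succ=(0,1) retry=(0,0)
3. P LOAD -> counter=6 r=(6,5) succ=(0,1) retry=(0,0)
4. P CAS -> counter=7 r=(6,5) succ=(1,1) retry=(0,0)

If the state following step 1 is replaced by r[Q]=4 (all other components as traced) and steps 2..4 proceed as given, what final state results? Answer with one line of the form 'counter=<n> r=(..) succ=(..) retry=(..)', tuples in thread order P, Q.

counter=6 r=(5,4) succ=(1,0) retry=(0,1)

state after step 1 := counter=5 r=(0,4) succ=(0,0) retry=(0,0)
2. Q CAS -> counter=5 r=(0,4) succ=(0,0) retry=(0,1)
3. P LOAD -> counter=5 r=(5,4) succ=(0,0) retry=(0,1)
4. P CAS -> counter=6 r=(5,4) succ=(1,0) retry=(0,1)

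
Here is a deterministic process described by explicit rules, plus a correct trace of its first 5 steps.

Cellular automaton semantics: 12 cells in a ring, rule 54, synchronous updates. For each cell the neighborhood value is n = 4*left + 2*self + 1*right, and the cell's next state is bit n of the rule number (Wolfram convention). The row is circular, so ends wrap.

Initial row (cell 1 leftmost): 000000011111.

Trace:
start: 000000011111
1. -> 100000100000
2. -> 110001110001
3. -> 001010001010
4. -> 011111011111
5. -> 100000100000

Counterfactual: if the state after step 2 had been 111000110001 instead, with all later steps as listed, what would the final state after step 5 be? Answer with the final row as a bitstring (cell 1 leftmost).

state after step 2 := 111000110001
3. -> 000101001010
4. -> 001111111111
5. -> 110000000000

110000000000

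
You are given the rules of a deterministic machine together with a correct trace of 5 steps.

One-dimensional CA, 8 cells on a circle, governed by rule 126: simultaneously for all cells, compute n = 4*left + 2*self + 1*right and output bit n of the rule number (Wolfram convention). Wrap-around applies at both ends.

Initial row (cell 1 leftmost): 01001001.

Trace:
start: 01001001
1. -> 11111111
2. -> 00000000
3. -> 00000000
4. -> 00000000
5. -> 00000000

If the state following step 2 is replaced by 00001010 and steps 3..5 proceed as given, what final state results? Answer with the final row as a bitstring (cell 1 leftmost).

state after step 2 := 00001010
3. -> 00011111
4. -> 10110001
5. -> 11111011

11111011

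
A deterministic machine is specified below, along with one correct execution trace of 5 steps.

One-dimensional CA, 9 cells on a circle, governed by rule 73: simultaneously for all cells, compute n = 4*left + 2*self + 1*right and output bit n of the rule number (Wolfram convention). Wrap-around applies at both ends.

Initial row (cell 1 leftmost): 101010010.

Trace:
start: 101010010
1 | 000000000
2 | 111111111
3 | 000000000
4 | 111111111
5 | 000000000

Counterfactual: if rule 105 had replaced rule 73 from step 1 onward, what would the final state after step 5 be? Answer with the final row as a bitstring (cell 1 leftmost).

(re-executing steps 1..5 under rule 105; state before step 1: 101010010)
1 | 010100001
2 | 101001100
3 | 010001100
4 | 000101101
5 | 010011110

010011110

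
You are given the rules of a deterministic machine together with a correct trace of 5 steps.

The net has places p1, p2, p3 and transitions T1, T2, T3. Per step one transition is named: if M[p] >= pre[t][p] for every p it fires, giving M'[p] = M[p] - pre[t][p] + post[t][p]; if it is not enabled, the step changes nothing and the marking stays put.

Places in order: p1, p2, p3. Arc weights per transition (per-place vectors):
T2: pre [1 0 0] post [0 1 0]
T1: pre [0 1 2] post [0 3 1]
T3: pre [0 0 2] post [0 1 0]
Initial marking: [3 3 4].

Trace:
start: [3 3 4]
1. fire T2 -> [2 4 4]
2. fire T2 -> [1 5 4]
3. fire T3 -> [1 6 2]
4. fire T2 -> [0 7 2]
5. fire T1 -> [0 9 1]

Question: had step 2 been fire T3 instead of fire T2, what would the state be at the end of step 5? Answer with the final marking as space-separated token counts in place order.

1 7 0

(re-executing from step 2 with the substitution; state before step 2: [2 4 4])
2. fire T3 -> [2 5 2]
3. fire T3 -> [2 6 0]
4. fire T2 -> [1 7 0]
5. fire T1 -> [1 7 0]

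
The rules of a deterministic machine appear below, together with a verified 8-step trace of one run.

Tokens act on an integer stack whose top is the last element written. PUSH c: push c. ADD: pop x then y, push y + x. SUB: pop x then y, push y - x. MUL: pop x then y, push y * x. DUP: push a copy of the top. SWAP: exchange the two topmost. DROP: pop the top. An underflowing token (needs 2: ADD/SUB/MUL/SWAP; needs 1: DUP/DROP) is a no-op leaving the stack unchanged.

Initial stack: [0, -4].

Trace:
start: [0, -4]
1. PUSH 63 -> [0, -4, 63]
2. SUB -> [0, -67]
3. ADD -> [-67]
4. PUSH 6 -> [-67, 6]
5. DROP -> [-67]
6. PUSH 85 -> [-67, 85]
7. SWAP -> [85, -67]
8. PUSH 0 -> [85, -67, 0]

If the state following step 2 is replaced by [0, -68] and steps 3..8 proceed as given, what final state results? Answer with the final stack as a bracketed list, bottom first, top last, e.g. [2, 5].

state after step 2 := [0, -68]
3. ADD -> [-68]
4. PUSH 6 -> [-68, 6]
5. DROP -> [-68]
6. PUSH 85 -> [-68, 85]
7. SWAP -> [85, -68]
8. PUSH 0 -> [85, -68, 0]

[85, -68, 0]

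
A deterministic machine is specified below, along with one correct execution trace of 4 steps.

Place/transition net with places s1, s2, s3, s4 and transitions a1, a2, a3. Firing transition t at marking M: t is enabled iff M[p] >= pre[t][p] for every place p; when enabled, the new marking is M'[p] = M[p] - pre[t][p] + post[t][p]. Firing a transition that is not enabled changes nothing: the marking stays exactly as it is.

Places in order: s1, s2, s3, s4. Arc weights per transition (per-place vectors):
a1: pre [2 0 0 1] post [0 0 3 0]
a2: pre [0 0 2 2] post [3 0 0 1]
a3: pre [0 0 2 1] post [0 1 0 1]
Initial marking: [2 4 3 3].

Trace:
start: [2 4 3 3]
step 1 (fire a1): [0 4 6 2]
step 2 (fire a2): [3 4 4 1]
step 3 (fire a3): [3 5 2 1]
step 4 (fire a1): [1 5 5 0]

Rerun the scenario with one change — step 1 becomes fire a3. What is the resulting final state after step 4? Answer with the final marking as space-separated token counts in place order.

0 5 4 2

(re-executing from step 1 with the substitution; state before step 1: [2 4 3 3])
step 1 (fire a3): [2 5 1 3]
step 2 (fire a2): [2 5 1 3]
step 3 (fire a3): [2 5 1 3]
step 4 (fire a1): [0 5 4 2]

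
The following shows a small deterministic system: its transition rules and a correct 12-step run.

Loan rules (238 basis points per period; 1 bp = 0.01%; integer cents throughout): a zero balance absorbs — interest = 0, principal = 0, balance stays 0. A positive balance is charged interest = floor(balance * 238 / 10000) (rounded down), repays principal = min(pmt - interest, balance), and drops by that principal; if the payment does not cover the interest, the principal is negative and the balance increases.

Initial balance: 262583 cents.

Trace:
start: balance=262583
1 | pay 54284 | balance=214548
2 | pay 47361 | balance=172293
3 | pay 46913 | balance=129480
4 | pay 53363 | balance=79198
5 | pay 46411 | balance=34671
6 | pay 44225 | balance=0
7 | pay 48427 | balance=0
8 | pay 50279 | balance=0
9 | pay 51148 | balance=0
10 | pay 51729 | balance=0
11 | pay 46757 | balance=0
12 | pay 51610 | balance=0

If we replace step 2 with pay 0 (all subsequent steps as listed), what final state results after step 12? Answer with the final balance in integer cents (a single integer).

(re-executing from step 2 with the substitution; state before step 2: balance=214548)
2 | pay 0 | balance=219654
3 | pay 46913 | balance=177968
4 | pay 53363 | balance=128840
5 | pay 46411 | balance=85495
6 | pay 44225 | balance=43304
7 | pay 48427 | balance=0
8 | pay 50279 | balance=0
9 | pay 51148 | balance=0
10 | pay 51729 | balance=0
11 | pay 46757 | balance=0
12 | pay 51610 | balance=0

0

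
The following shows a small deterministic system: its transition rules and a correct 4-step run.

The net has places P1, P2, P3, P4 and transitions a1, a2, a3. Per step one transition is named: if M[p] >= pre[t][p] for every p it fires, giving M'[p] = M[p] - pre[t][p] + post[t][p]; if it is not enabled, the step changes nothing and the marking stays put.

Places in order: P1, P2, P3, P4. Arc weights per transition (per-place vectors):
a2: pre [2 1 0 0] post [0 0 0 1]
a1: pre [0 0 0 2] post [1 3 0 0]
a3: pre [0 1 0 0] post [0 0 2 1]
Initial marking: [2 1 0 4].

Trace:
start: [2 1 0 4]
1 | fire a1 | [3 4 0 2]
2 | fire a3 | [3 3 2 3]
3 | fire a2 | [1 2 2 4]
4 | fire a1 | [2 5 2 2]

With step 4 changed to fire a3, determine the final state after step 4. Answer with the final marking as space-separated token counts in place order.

1 1 4 5

(re-executing from step 4 with the substitution; state before step 4: [1 2 2 4])
4 | fire a3 | [1 1 4 5]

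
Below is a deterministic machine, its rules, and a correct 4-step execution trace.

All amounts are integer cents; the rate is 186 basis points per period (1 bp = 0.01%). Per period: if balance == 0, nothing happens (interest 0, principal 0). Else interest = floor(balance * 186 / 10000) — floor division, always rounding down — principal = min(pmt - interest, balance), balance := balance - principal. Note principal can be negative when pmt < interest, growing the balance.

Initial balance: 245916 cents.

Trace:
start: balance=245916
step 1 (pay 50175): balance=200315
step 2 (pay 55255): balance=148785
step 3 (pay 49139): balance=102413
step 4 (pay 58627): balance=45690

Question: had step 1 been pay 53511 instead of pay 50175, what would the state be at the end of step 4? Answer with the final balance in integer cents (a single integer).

42165

(re-executing from step 1 with the substitution; state before step 1: balance=245916)
step 1 (pay 53511): balance=196979
step 2 (pay 55255): balance=145387
step 3 (pay 49139): balance=98952
step 4 (pay 58627): balance=42165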